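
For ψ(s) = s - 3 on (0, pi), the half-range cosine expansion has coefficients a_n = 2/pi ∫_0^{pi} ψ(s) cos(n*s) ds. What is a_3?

a_3 = 2/pi ∫_0^{pi} (s - 3) cos(3*s) ds.
Integrating by parts (boundary term plus one more integral), an antiderivative of (s - 3) cos(3*s) is s*sin(3*s)/3 - sin(3*s) + cos(3*s)/9; evaluating from 0 to pi: ∫_{0}^{pi} (s - 3) cos(3*s) ds = (-1/9) - (1/9) = -2/9.
Hence a_3 = (2/pi)·(-2/9) = -4/(9*pi).

-4/(9*pi)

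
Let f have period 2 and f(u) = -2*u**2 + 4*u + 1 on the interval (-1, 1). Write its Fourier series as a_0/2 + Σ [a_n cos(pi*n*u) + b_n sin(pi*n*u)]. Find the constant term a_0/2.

a_0 = ∫_{-1}^{1} f(u) du = 2/3.
So the constant term a_0/2 = 1/3.

1/3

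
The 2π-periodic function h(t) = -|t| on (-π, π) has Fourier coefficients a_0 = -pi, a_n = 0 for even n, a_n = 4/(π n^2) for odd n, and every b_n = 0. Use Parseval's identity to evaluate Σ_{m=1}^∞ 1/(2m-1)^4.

pi**4/96

Parseval: a_0^2/2 + Σ a_n^2 = (1/π) ∫_{-π}^{π} h(t)^2 dt = 2*pi**2/3.
Subtract a_0^2/2 = pi**2/2: Σ a_n^2 = pi**2/6.
Only odd n contribute, with a_n^2 = 16/(π^2 n^4), so Σ_{m≥1} 1/(2m-1)^4 = π^2·(pi**2/6)/16 = pi**4/96.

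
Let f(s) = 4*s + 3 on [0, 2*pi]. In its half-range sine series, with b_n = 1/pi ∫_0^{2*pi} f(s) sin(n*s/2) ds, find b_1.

12/pi + 16

b_1 = 1/pi ∫_0^{2*pi} (4*s + 3) sin(s/2) ds.
Integrating by parts (boundary term plus one more integral), an antiderivative of (4*s + 3) sin(s/2) is -8*s*cos(s/2) + 16*sin(s/2) - 6*cos(s/2); evaluating from 0 to 2*pi: ∫_{0}^{2*pi} (4*s + 3) sin(s/2) ds = (6 + 16*pi) - (-6) = 12 + 16*pi.
Hence b_1 = (1/pi)·(12 + 16*pi) = 12/pi + 16.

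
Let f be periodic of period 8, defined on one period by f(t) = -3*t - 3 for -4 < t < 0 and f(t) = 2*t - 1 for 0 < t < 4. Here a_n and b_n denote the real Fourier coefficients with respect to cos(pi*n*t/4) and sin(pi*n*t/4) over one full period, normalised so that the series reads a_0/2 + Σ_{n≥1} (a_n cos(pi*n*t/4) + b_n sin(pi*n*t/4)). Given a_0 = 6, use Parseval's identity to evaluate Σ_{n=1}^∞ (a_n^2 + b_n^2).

52/3

Parseval: a_0^2/2 + Σ_{n≥1} (a_n^2+b_n^2) = 1/4 ∫_{-4}^{4} f(t)^2 dt = 106/3.
Subtract a_0^2/2 = 18: Σ (a_n^2+b_n^2) = 52/3.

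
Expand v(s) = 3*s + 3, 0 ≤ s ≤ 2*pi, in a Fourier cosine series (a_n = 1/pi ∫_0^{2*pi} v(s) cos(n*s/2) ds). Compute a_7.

-24/(49*pi)

a_7 = 1/pi ∫_0^{2*pi} (3*s + 3) cos(7*s/2) ds.
Integrating by parts (boundary term plus one more integral), an antiderivative of (3*s + 3) cos(7*s/2) is 6*s*sin(7*s/2)/7 + 6*sin(7*s/2)/7 + 12*cos(7*s/2)/49; evaluating from 0 to 2*pi: ∫_{0}^{2*pi} (3*s + 3) cos(7*s/2) ds = (-12/49) - (12/49) = -24/49.
Hence a_7 = (1/pi)·(-24/49) = -24/(49*pi).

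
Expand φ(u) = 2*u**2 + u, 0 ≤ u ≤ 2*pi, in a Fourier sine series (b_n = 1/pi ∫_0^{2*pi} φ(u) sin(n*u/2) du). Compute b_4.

b_4 = 1/pi ∫_0^{2*pi} (2*u**2 + u) sin(2*u) du.
Integrating by parts twice (tabular method), an antiderivative of (2*u**2 + u) sin(2*u) is -u**2*cos(2*u) + u*sin(2*u) - u*cos(2*u)/2 + sin(2*u)/4 + cos(2*u)/2; evaluating from 0 to 2*pi: ∫_{0}^{2*pi} (2*u**2 + u) sin(2*u) du = (-4*pi**2 - pi + 1/2) - (1/2) = -pi*(1 + 4*pi).
Hence b_4 = (1/pi)·(-pi*(1 + 4*pi)) = -4*pi - 1.

-4*pi - 1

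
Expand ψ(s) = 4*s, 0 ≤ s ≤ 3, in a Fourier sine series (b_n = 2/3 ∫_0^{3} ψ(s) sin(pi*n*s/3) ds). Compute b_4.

b_4 = 2/3 ∫_0^{3} (4*s) sin(4*pi*s/3) ds.
Integrating by parts (boundary term plus one more integral), an antiderivative of (4*s) sin(4*pi*s/3) is -3*s*cos(4*pi*s/3)/pi + 9*sin(4*pi*s/3)/(4*pi**2); evaluating from 0 to 3: ∫_{0}^{3} (4*s) sin(4*pi*s/3) ds = (-9/pi) - (0) = -9/pi.
Hence b_4 = (2/3)·(-9/pi) = -6/pi.

-6/pi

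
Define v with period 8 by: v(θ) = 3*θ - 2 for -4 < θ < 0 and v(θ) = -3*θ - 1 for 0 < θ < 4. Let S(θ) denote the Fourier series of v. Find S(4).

-27/2

At θ = 4 the one-sided limits are v(4^-) = -13 and v(4^+) = -14.
By Dirichlet's theorem the series converges to their average, [(-13) + (-14)]/2 = -27/2.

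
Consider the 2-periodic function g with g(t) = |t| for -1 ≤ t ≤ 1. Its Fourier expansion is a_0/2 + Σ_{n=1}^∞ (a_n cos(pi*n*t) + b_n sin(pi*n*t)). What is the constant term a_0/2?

1/2

a_0 = ∫_{-1}^{1} g(t) dt = 1.
So the constant term a_0/2 = 1/2.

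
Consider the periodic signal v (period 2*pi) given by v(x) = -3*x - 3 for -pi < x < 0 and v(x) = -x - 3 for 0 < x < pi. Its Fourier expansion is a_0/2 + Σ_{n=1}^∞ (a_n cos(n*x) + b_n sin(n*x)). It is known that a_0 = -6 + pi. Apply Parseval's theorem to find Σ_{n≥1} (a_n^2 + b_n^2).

17*pi**2/6

Parseval: a_0^2/2 + Σ_{n≥1} (a_n^2+b_n^2) = 1/pi ∫_{-pi}^{pi} v(x)^2 dx = -6*pi + 18 + 10*pi**2/3.
Subtract a_0^2/2 = (6 - pi)**2/2: Σ (a_n^2+b_n^2) = 17*pi**2/6.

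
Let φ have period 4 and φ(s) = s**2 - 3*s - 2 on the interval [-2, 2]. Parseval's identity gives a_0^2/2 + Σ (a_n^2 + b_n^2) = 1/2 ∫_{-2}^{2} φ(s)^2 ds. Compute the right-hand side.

416/15

1/2 ∫_{-2}^{2} φ(s)^2 ds = 1/2 · (832/15) = 416/15.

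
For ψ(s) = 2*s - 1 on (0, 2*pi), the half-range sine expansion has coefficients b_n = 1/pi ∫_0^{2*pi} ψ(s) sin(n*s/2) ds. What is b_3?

4*(-1 + 2*pi)/(3*pi)

b_3 = 1/pi ∫_0^{2*pi} (2*s - 1) sin(3*s/2) ds.
Integrating by parts (boundary term plus one more integral), an antiderivative of (2*s - 1) sin(3*s/2) is -4*s*cos(3*s/2)/3 + 8*sin(3*s/2)/9 + 2*cos(3*s/2)/3; evaluating from 0 to 2*pi: ∫_{0}^{2*pi} (2*s - 1) sin(3*s/2) ds = (-2/3 + 8*pi/3) - (2/3) = -4/3 + 8*pi/3.
Hence b_3 = (1/pi)·(-4/3 + 8*pi/3) = 4*(-1 + 2*pi)/(3*pi).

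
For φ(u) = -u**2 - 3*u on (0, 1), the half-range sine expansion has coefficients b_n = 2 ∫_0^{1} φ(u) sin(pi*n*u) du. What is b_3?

b_3 = 2 ∫_0^{1} (-u**2 - 3*u) sin(3*pi*u) du.
Integrating by parts twice (tabular method), an antiderivative of (-u**2 - 3*u) sin(3*pi*u) is u**2*cos(3*pi*u)/(3*pi) - 2*u*sin(3*pi*u)/(9*pi**2) + u*cos(3*pi*u)/pi - sin(3*pi*u)/(3*pi**2) - 2*cos(3*pi*u)/(27*pi**3); evaluating from 0 to 1: ∫_{0}^{1} (-u**2 - 3*u) sin(3*pi*u) du = (2*(1 - 18*pi**2)/(27*pi**3)) - (-2/(27*pi**3)) = 4*(1 - 9*pi**2)/(27*pi**3).
Hence b_3 = 2·(4*(1 - 9*pi**2)/(27*pi**3)) = 8*(1 - 9*pi**2)/(27*pi**3).

8*(1 - 9*pi**2)/(27*pi**3)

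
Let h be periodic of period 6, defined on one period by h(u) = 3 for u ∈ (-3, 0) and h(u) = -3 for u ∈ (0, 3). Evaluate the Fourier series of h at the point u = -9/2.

-3

u = -9/2 differs from u = 3/2 by -1 full period(s), and the series is 6-periodic.
h is continuous at u = 3/2 with value -3, so the series converges to -3 there.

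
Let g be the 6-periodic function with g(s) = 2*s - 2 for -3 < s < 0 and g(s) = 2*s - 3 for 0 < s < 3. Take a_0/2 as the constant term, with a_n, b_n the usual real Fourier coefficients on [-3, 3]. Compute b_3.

10/(3*pi)

b_3 = 1/3 ∫_{-3}^{3} g(s) sin(pi*s) ds.
Split the integral at the breakpoints.
Integrating by parts (boundary term plus one more integral), an antiderivative of (2*s - 2) sin(pi*s) is -2*s*cos(pi*s)/pi + 2*sin(pi*s)/pi**2 + 2*cos(pi*s)/pi; evaluating from -3 to 0: ∫_{-3}^{0} (2*s - 2) sin(pi*s) ds = (2/pi) - (-8/pi) = 10/pi.
Integrating by parts (boundary term plus one more integral), an antiderivative of (2*s - 3) sin(pi*s) is -2*s*cos(pi*s)/pi + 2*sin(pi*s)/pi**2 + 3*cos(pi*s)/pi; evaluating from 0 to 3: ∫_{0}^{3} (2*s - 3) sin(pi*s) ds = (3/pi) - (3/pi) = 0.
Summing the pieces and multiplying by (1/3) gives b_3 = 10/(3*pi).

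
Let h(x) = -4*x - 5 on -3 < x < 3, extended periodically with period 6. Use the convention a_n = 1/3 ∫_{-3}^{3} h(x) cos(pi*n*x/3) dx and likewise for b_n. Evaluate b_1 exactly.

-24/pi

b_1 = 1/3 ∫_{-3}^{3} h(x) sin(pi*x/3) dx.
Integrating by parts (boundary term plus one more integral), an antiderivative of (-4*x - 5) sin(pi*x/3) is 12*x*cos(pi*x/3)/pi - 36*sin(pi*x/3)/pi**2 + 15*cos(pi*x/3)/pi; evaluating from -3 to 3: ∫_{-3}^{3} (-4*x - 5) sin(pi*x/3) dx = (-51/pi) - (21/pi) = -72/pi.
Hence b_1 = (1/3)·(-72/pi) = -24/pi.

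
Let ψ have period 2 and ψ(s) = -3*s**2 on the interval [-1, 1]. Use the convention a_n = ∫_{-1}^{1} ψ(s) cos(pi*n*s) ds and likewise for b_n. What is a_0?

-2

a_0 = ∫_{-1}^{1} ψ(s) ds = -2.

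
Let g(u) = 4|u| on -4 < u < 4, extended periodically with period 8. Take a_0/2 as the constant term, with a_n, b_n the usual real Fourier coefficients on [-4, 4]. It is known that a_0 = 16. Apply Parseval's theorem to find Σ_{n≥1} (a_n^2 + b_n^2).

128/3

Parseval: a_0^2/2 + Σ_{n≥1} (a_n^2+b_n^2) = 1/4 ∫_{-4}^{4} g(u)^2 du = 512/3.
Subtract a_0^2/2 = 128: Σ (a_n^2+b_n^2) = 128/3.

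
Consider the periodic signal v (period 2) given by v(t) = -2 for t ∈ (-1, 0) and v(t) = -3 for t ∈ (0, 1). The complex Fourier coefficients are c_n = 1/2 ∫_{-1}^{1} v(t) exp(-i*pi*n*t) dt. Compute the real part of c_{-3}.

0

Since v is real-valued, Re(c_{-3}) = 1/2 ∫_{-1}^{1} v(t) cos(-3*pi*t) dt = a_{3}/2.
Split the integral at the breakpoints.
Directly, an antiderivative of (-2) cos(-3*pi*t) is -2*sin(3*pi*t)/(3*pi); evaluating from -1 to 0: ∫_{-1}^{0} (-2) cos(-3*pi*t) dt = (0) - (0) = 0.
Directly, an antiderivative of (-3) cos(-3*pi*t) is -sin(3*pi*t)/pi; evaluating from 0 to 1: ∫_{0}^{1} (-3) cos(-3*pi*t) dt = (0) - (0) = 0.
So ∫_{-1}^{1} v(t) cos(-3*pi*t) dt = 0.
Hence Re(c_{-3}) = (1/2)·(0) = 0.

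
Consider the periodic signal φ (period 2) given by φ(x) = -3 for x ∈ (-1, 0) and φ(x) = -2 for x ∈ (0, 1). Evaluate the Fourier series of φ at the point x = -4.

x = -4 differs from x = 0 by -2 full period(s), and the series is 2-periodic.
At x = 0 the one-sided limits are φ(0^-) = -3 and φ(0^+) = -2.
By Dirichlet's theorem the series converges to their average, [(-3) + (-2)]/2 = -5/2.

-5/2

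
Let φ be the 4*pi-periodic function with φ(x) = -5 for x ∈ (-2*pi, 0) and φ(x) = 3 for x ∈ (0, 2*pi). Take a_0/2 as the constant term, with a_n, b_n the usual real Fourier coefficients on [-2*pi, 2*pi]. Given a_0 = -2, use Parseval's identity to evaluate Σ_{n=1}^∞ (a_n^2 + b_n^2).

32

Parseval: a_0^2/2 + Σ_{n≥1} (a_n^2+b_n^2) = (1/(2*pi)) ∫_{-2*pi}^{2*pi} φ(x)^2 dx = 34.
Subtract a_0^2/2 = 2: Σ (a_n^2+b_n^2) = 32.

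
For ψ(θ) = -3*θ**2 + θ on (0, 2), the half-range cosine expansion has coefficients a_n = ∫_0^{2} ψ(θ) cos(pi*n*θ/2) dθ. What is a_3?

a_3 = ∫_0^{2} (-3*θ**2 + θ) cos(3*pi*θ/2) dθ.
Integrating by parts twice (tabular method), an antiderivative of (-3*θ**2 + θ) cos(3*pi*θ/2) is -2*θ**2*sin(3*pi*θ/2)/pi + 2*θ*sin(3*pi*θ/2)/(3*pi) - 8*θ*cos(3*pi*θ/2)/(3*pi**2) + 16*sin(3*pi*θ/2)/(9*pi**3) + 4*cos(3*pi*θ/2)/(9*pi**2); evaluating from 0 to 2: ∫_{0}^{2} (-3*θ**2 + θ) cos(3*pi*θ/2) dθ = (44/(9*pi**2)) - (4/(9*pi**2)) = 40/(9*pi**2).
Hence a_3 = 40/(9*pi**2).

40/(9*pi**2)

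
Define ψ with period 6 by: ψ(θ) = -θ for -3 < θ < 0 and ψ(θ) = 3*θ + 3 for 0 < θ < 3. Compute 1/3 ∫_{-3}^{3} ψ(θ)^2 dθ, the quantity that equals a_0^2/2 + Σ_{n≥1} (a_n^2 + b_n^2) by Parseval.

1/3 ∫_{-3}^{3} ψ(θ)^2 dθ = 1/3 · (198) = 66.

66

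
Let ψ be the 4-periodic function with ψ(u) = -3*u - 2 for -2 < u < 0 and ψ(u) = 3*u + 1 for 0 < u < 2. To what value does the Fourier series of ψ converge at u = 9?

4

u = 9 differs from u = 1 by 2 full period(s), and the series is 4-periodic.
ψ is continuous at u = 1 with value 4, so the series converges to 4 there.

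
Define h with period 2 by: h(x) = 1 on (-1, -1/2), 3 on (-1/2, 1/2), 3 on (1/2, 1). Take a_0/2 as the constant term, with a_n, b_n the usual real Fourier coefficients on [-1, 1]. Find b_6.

b_6 = ∫_{-1}^{1} h(x) sin(6*pi*x) dx.
Split the integral at the breakpoints.
Directly, an antiderivative of (1) sin(6*pi*x) is -cos(6*pi*x)/(6*pi); evaluating from -1 to -1/2: ∫_{-1}^{-1/2} (1) sin(6*pi*x) dx = (1/(6*pi)) - (-1/(6*pi)) = 1/(3*pi).
Directly, an antiderivative of (3) sin(6*pi*x) is -cos(6*pi*x)/(2*pi); evaluating from -1/2 to 1/2: ∫_{-1/2}^{1/2} (3) sin(6*pi*x) dx = (1/(2*pi)) - (1/(2*pi)) = 0.
Directly, an antiderivative of (3) sin(6*pi*x) is -cos(6*pi*x)/(2*pi); evaluating from 1/2 to 1: ∫_{1/2}^{1} (3) sin(6*pi*x) dx = (-1/(2*pi)) - (1/(2*pi)) = -1/pi.
Summing the pieces gives b_6 = -2/(3*pi).

-2/(3*pi)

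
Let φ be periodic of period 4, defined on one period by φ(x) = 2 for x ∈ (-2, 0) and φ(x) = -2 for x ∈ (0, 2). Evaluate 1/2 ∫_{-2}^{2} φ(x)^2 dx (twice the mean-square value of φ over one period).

8

1/2 ∫_{-2}^{2} φ(x)^2 dx = 1/2 · (16) = 8.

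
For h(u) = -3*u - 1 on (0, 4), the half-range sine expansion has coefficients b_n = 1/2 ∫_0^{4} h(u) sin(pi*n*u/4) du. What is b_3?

b_3 = 1/2 ∫_0^{4} (-3*u - 1) sin(3*pi*u/4) du.
Integrating by parts (boundary term plus one more integral), an antiderivative of (-3*u - 1) sin(3*pi*u/4) is 4*u*cos(3*pi*u/4)/pi - 16*sin(3*pi*u/4)/(3*pi**2) + 4*cos(3*pi*u/4)/(3*pi); evaluating from 0 to 4: ∫_{0}^{4} (-3*u - 1) sin(3*pi*u/4) du = (-52/(3*pi)) - (4/(3*pi)) = -56/(3*pi).
Hence b_3 = (1/2)·(-56/(3*pi)) = -28/(3*pi).

-28/(3*pi)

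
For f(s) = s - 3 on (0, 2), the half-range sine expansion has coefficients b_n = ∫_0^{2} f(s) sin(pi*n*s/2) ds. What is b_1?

b_1 = ∫_0^{2} (s - 3) sin(pi*s/2) ds.
Integrating by parts (boundary term plus one more integral), an antiderivative of (s - 3) sin(pi*s/2) is -2*s*cos(pi*s/2)/pi + 4*sin(pi*s/2)/pi**2 + 6*cos(pi*s/2)/pi; evaluating from 0 to 2: ∫_{0}^{2} (s - 3) sin(pi*s/2) ds = (-2/pi) - (6/pi) = -8/pi.
Hence b_1 = -8/pi.

-8/pi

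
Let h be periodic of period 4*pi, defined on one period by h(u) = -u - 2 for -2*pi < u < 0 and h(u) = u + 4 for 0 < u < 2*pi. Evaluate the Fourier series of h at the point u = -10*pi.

u = -10*pi differs from u = -2*pi by -2 full period(s), and the series is 4*pi-periodic.
At u = -2*pi the one-sided limits are h(-2*pi^-) = 4 + 2*pi and h(-2*pi^+) = -2 + 2*pi.
By Dirichlet's theorem the series converges to their average, [(4 + 2*pi) + (-2 + 2*pi)]/2 = 1 + 2*pi.

1 + 2*pi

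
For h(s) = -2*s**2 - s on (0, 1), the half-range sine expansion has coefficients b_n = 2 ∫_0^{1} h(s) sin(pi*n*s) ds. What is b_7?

2*(8 - 147*pi**2)/(343*pi**3)

b_7 = 2 ∫_0^{1} (-2*s**2 - s) sin(7*pi*s) ds.
Integrating by parts twice (tabular method), an antiderivative of (-2*s**2 - s) sin(7*pi*s) is 2*s**2*cos(7*pi*s)/(7*pi) - 4*s*sin(7*pi*s)/(49*pi**2) + s*cos(7*pi*s)/(7*pi) - sin(7*pi*s)/(49*pi**2) - 4*cos(7*pi*s)/(343*pi**3); evaluating from 0 to 1: ∫_{0}^{1} (-2*s**2 - s) sin(7*pi*s) ds = ((4 - 147*pi**2)/(343*pi**3)) - (-4/(343*pi**3)) = (8 - 147*pi**2)/(343*pi**3).
Hence b_7 = 2·((8 - 147*pi**2)/(343*pi**3)) = 2*(8 - 147*pi**2)/(343*pi**3).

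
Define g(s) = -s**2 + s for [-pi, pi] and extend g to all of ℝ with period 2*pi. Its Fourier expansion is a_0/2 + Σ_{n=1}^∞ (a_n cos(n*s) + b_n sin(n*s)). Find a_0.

a_0 = 1/pi ∫_{-pi}^{pi} g(s) ds = 1/pi · (-2*pi**3/3) = -2*pi**2/3.

-2*pi**2/3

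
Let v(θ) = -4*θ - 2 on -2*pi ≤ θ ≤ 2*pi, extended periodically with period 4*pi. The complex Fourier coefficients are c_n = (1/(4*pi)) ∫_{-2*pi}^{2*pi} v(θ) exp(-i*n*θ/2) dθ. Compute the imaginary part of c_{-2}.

4

Since v is real-valued, Im(c_{-2}) = -(1/(4*pi)) ∫_{-2*pi}^{2*pi} v(θ) sin(-θ) dθ = b_{2}/2.
Integrating by parts (boundary term plus one more integral), an antiderivative of (-4*θ - 2) sin(-θ) is -4*θ*cos(θ) + 4*sin(θ) - 2*cos(θ); evaluating from -2*pi to 2*pi: ∫_{-2*pi}^{2*pi} (-4*θ - 2) sin(-θ) dθ = (-8*pi - 2) - (-2 + 8*pi) = -16*pi.
Hence Im(c_{-2}) = (-1/(4*pi))·(-16*pi) = 4.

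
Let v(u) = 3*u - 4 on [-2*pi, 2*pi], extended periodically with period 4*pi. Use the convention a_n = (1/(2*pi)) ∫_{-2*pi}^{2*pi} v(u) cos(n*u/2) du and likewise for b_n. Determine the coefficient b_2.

b_2 = (1/(2*pi)) ∫_{-2*pi}^{2*pi} v(u) sin(u) du.
Integrating by parts (boundary term plus one more integral), an antiderivative of (3*u - 4) sin(u) is -3*u*cos(u) + 3*sin(u) + 4*cos(u); evaluating from -2*pi to 2*pi: ∫_{-2*pi}^{2*pi} (3*u - 4) sin(u) du = (4 - 6*pi) - (4 + 6*pi) = -12*pi.
Hence b_2 = (1/(2*pi))·(-12*pi) = -6.

-6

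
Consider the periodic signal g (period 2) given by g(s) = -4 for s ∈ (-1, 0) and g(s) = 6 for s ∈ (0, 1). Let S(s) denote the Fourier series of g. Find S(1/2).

6

g is continuous at s = 1/2 with value 6, so the series converges to 6 there.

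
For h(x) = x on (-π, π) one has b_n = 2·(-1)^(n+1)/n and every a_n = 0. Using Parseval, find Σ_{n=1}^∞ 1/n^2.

pi**2/6

Parseval: Σ b_n^2 = (1/π) ∫_{-π}^{π} h(x)^2 dx = 2*pi**2/3.
Σ b_n^2 = Σ 4/n^2, so Σ 1/n^2 = (2*pi**2/3)/4 = pi**2/6.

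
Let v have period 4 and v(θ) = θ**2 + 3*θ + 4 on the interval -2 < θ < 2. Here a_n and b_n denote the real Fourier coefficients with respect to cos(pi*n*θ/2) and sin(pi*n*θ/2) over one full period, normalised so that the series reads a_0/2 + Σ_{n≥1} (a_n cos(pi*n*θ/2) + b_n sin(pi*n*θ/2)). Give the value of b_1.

12/pi

b_1 = 1/2 ∫_{-2}^{2} v(θ) sin(pi*θ/2) dθ.
Integrating by parts twice (tabular method), an antiderivative of (θ**2 + 3*θ + 4) sin(pi*θ/2) is -2*θ**2*cos(pi*θ/2)/pi + 8*θ*sin(pi*θ/2)/pi**2 - 6*θ*cos(pi*θ/2)/pi + 12*sin(pi*θ/2)/pi**2 - 8*cos(pi*θ/2)/pi + 16*cos(pi*θ/2)/pi**3; evaluating from -2 to 2: ∫_{-2}^{2} (θ**2 + 3*θ + 4) sin(pi*θ/2) dθ = (-16/pi**3 + 28/pi) - (-16/pi**3 + 4/pi) = 24/pi.
Hence b_1 = (1/2)·(24/pi) = 12/pi.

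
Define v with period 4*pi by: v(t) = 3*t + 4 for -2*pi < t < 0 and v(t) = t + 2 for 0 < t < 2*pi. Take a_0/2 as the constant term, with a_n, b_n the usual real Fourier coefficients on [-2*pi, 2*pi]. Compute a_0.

a_0 = (1/(2*pi)) ∫_{-2*pi}^{2*pi} v(t) dt = (1/(2*pi)) · (4*pi*(3 - pi)) = 6 - 2*pi.

6 - 2*pi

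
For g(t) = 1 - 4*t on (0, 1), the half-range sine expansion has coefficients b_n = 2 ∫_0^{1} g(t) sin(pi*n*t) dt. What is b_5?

b_5 = 2 ∫_0^{1} (1 - 4*t) sin(5*pi*t) dt.
Integrating by parts (boundary term plus one more integral), an antiderivative of (1 - 4*t) sin(5*pi*t) is 4*t*cos(5*pi*t)/(5*pi) - 4*sin(5*pi*t)/(25*pi**2) - cos(5*pi*t)/(5*pi); evaluating from 0 to 1: ∫_{0}^{1} (1 - 4*t) sin(5*pi*t) dt = (-3/(5*pi)) - (-1/(5*pi)) = -2/(5*pi).
Hence b_5 = 2·(-2/(5*pi)) = -4/(5*pi).

-4/(5*pi)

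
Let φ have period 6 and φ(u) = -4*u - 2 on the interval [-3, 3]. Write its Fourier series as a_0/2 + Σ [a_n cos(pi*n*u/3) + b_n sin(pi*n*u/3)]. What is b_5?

-24/(5*pi)

b_5 = 1/3 ∫_{-3}^{3} φ(u) sin(5*pi*u/3) du.
Integrating by parts (boundary term plus one more integral), an antiderivative of (-4*u - 2) sin(5*pi*u/3) is 12*u*cos(5*pi*u/3)/(5*pi) - 36*sin(5*pi*u/3)/(25*pi**2) + 6*cos(5*pi*u/3)/(5*pi); evaluating from -3 to 3: ∫_{-3}^{3} (-4*u - 2) sin(5*pi*u/3) du = (-42/(5*pi)) - (6/pi) = -72/(5*pi).
Hence b_5 = (1/3)·(-72/(5*pi)) = -24/(5*pi).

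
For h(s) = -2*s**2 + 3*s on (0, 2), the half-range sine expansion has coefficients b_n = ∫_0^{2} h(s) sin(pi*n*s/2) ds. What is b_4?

1/pi

b_4 = ∫_0^{2} (-2*s**2 + 3*s) sin(2*pi*s) ds.
Integrating by parts twice (tabular method), an antiderivative of (-2*s**2 + 3*s) sin(2*pi*s) is s**2*cos(2*pi*s)/pi - s*sin(2*pi*s)/pi**2 - 3*s*cos(2*pi*s)/(2*pi) + 3*sin(2*pi*s)/(4*pi**2) - cos(2*pi*s)/(2*pi**3); evaluating from 0 to 2: ∫_{0}^{2} (-2*s**2 + 3*s) sin(2*pi*s) ds = ((-1/2 + pi**2)/pi**3) - (-1/(2*pi**3)) = 1/pi.
Hence b_4 = 1/pi.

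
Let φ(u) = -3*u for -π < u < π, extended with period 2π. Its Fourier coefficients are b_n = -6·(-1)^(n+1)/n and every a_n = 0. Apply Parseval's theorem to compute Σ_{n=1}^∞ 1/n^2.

Parseval: Σ b_n^2 = (1/π) ∫_{-π}^{π} φ(u)^2 du = 6*pi**2.
Σ b_n^2 = Σ 36/n^2, so Σ 1/n^2 = (6*pi**2)/36 = pi**2/6.

pi**2/6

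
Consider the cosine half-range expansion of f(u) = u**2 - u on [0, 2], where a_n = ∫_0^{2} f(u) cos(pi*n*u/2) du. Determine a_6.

a_6 = ∫_0^{2} (u**2 - u) cos(3*pi*u) du.
Integrating by parts twice (tabular method), an antiderivative of (u**2 - u) cos(3*pi*u) is u**2*sin(3*pi*u)/(3*pi) - u*sin(3*pi*u)/(3*pi) + 2*u*cos(3*pi*u)/(9*pi**2) - 2*sin(3*pi*u)/(27*pi**3) - cos(3*pi*u)/(9*pi**2); evaluating from 0 to 2: ∫_{0}^{2} (u**2 - u) cos(3*pi*u) du = (1/(3*pi**2)) - (-1/(9*pi**2)) = 4/(9*pi**2).
Hence a_6 = 4/(9*pi**2).

4/(9*pi**2)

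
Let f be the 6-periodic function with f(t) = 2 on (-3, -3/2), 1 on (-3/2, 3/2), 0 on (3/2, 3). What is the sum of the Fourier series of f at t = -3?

At t = -3 the one-sided limits are f(-3^-) = 0 and f(-3^+) = 2.
By Dirichlet's theorem the series converges to their average, [(0) + (2)]/2 = 1.

1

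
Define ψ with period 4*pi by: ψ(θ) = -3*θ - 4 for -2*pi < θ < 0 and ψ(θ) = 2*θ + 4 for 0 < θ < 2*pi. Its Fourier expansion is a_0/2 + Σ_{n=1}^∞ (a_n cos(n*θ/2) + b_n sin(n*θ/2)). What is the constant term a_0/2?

5*pi/2

a_0 = (1/(2*pi)) ∫_{-2*pi}^{2*pi} ψ(θ) dθ = (1/(2*pi)) · (10*pi**2) = 5*pi.
So the constant term a_0/2 = 5*pi/2.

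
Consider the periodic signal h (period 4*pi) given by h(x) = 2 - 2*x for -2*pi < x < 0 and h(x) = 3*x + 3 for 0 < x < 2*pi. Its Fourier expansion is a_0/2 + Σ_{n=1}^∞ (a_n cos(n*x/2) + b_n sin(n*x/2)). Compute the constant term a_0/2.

5/2 + 5*pi/2

a_0 = (1/(2*pi)) ∫_{-2*pi}^{2*pi} h(x) dx = (1/(2*pi)) · (10*pi*(1 + pi)) = 5 + 5*pi.
So the constant term a_0/2 = 5/2 + 5*pi/2.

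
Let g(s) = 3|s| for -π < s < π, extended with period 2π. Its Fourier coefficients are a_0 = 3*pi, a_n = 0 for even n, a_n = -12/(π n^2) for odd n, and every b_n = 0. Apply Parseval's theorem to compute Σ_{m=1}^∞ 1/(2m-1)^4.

Parseval: a_0^2/2 + Σ a_n^2 = (1/π) ∫_{-π}^{π} g(s)^2 ds = 6*pi**2.
Subtract a_0^2/2 = 9*pi**2/2: Σ a_n^2 = 3*pi**2/2.
Only odd n contribute, with a_n^2 = 144/(π^2 n^4), so Σ_{m≥1} 1/(2m-1)^4 = π^2·(3*pi**2/2)/144 = pi**4/96.

pi**4/96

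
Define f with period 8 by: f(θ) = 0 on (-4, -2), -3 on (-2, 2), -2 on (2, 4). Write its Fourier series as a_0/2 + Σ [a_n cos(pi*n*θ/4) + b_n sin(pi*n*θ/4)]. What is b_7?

-2/(7*pi)

b_7 = 1/4 ∫_{-4}^{4} f(θ) sin(7*pi*θ/4) dθ.
Split the integral at the breakpoints.
∫_{-4}^{-2} (0) sin(7*pi*θ/4) dθ = 0.
Directly, an antiderivative of (-3) sin(7*pi*θ/4) is 12*cos(7*pi*θ/4)/(7*pi); evaluating from -2 to 2: ∫_{-2}^{2} (-3) sin(7*pi*θ/4) dθ = (0) - (0) = 0.
Directly, an antiderivative of (-2) sin(7*pi*θ/4) is 8*cos(7*pi*θ/4)/(7*pi); evaluating from 2 to 4: ∫_{2}^{4} (-2) sin(7*pi*θ/4) dθ = (-8/(7*pi)) - (0) = -8/(7*pi).
Summing the pieces and multiplying by (1/4) gives b_7 = -2/(7*pi).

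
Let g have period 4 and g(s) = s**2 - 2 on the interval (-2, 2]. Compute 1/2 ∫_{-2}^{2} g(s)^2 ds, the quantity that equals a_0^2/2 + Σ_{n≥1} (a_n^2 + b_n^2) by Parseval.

1/2 ∫_{-2}^{2} g(s)^2 ds = 1/2 · (112/15) = 56/15.

56/15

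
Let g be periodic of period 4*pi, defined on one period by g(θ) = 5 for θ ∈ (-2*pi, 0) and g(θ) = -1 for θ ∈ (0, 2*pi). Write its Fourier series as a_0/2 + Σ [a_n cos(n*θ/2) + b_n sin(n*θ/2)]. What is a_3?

a_3 = (1/(2*pi)) ∫_{-2*pi}^{2*pi} g(θ) cos(3*θ/2) dθ.
Split the integral at the breakpoints.
Directly, an antiderivative of (5) cos(3*θ/2) is 10*sin(3*θ/2)/3; evaluating from -2*pi to 0: ∫_{-2*pi}^{0} (5) cos(3*θ/2) dθ = (0) - (0) = 0.
Directly, an antiderivative of (-1) cos(3*θ/2) is -2*sin(3*θ/2)/3; evaluating from 0 to 2*pi: ∫_{0}^{2*pi} (-1) cos(3*θ/2) dθ = (0) - (0) = 0.
Summing the pieces and multiplying by (1/(2*pi)) gives a_3 = 0.

0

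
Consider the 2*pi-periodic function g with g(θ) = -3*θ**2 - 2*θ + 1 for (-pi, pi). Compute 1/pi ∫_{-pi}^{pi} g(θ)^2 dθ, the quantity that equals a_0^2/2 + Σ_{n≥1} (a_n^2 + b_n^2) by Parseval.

-4*pi**2/3 + 2 + 18*pi**4/5

1/pi ∫_{-pi}^{pi} g(θ)^2 dθ = 1/pi · (2*pi*(-10*pi**2 + 15 + 27*pi**4)/15) = -4*pi**2/3 + 2 + 18*pi**4/5.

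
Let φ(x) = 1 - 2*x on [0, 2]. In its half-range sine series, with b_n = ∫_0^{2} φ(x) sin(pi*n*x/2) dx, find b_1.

-4/pi

b_1 = ∫_0^{2} (1 - 2*x) sin(pi*x/2) dx.
Integrating by parts (boundary term plus one more integral), an antiderivative of (1 - 2*x) sin(pi*x/2) is 4*x*cos(pi*x/2)/pi - 8*sin(pi*x/2)/pi**2 - 2*cos(pi*x/2)/pi; evaluating from 0 to 2: ∫_{0}^{2} (1 - 2*x) sin(pi*x/2) dx = (-6/pi) - (-2/pi) = -4/pi.
Hence b_1 = -4/pi.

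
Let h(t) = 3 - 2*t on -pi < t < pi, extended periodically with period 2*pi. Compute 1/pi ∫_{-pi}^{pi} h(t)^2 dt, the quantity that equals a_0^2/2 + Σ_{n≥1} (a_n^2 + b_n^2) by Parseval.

1/pi ∫_{-pi}^{pi} h(t)^2 dt = 1/pi · (18*pi + 8*pi**3/3) = 18 + 8*pi**2/3.

18 + 8*pi**2/3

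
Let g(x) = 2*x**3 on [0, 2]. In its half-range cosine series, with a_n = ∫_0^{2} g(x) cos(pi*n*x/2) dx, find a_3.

a_3 = ∫_0^{2} (2*x**3) cos(3*pi*x/2) dx.
Integrating by parts three times (tabular method), an antiderivative of (2*x**3) cos(3*pi*x/2) is 4*x**3*sin(3*pi*x/2)/(3*pi) + 8*x**2*cos(3*pi*x/2)/(3*pi**2) - 32*x*sin(3*pi*x/2)/(9*pi**3) - 64*cos(3*pi*x/2)/(27*pi**4); evaluating from 0 to 2: ∫_{0}^{2} (2*x**3) cos(3*pi*x/2) dx = (32*(2 - 9*pi**2)/(27*pi**4)) - (-64/(27*pi**4)) = 32*(4 - 9*pi**2)/(27*pi**4).
Hence a_3 = 32*(4 - 9*pi**2)/(27*pi**4).

32*(4 - 9*pi**2)/(27*pi**4)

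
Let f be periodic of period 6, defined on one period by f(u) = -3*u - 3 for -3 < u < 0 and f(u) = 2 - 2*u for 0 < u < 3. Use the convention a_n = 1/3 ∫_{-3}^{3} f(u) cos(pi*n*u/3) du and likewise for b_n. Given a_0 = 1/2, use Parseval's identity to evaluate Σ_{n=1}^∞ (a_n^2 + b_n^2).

Parseval: a_0^2/2 + Σ_{n≥1} (a_n^2+b_n^2) = 1/3 ∫_{-3}^{3} f(u)^2 du = 13.
Subtract a_0^2/2 = 1/8: Σ (a_n^2+b_n^2) = 103/8.

103/8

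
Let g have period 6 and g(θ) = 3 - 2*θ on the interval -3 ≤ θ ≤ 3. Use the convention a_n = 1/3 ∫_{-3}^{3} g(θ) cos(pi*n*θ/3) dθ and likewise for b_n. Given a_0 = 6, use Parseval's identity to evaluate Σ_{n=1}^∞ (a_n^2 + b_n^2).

Parseval: a_0^2/2 + Σ_{n≥1} (a_n^2+b_n^2) = 1/3 ∫_{-3}^{3} g(θ)^2 dθ = 42.
Subtract a_0^2/2 = 18: Σ (a_n^2+b_n^2) = 24.

24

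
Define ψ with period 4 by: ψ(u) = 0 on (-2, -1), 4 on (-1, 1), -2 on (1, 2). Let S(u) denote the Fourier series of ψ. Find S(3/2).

-2

ψ is continuous at u = 3/2 with value -2, so the series converges to -2 there.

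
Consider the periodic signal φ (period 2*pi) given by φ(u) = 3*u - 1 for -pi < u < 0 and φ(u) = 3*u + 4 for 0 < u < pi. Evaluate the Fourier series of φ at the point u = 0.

At u = 0 the one-sided limits are φ(0^-) = -1 and φ(0^+) = 4.
By Dirichlet's theorem the series converges to their average, [(-1) + (4)]/2 = 3/2.

3/2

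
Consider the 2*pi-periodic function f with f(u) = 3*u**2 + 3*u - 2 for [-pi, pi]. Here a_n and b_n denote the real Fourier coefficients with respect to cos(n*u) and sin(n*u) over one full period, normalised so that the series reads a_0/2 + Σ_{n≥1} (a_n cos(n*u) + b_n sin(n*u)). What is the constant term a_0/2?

a_0 = 1/pi ∫_{-pi}^{pi} f(u) du = 1/pi · (2*pi*(-2 + pi**2)) = -4 + 2*pi**2.
So the constant term a_0/2 = -2 + pi**2.

-2 + pi**2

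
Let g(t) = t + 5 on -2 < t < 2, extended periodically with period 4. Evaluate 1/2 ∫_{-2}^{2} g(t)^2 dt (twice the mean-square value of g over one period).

158/3

1/2 ∫_{-2}^{2} g(t)^2 dt = 1/2 · (316/3) = 158/3.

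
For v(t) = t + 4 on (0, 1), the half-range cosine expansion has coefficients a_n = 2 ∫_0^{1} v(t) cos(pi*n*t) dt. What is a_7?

-4/(49*pi**2)

a_7 = 2 ∫_0^{1} (t + 4) cos(7*pi*t) dt.
Integrating by parts (boundary term plus one more integral), an antiderivative of (t + 4) cos(7*pi*t) is t*sin(7*pi*t)/(7*pi) + 4*sin(7*pi*t)/(7*pi) + cos(7*pi*t)/(49*pi**2); evaluating from 0 to 1: ∫_{0}^{1} (t + 4) cos(7*pi*t) dt = (-1/(49*pi**2)) - (1/(49*pi**2)) = -2/(49*pi**2).
Hence a_7 = 2·(-2/(49*pi**2)) = -4/(49*pi**2).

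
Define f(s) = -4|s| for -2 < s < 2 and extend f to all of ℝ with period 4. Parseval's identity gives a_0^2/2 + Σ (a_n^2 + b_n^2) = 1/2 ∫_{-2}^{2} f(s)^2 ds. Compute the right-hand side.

128/3

1/2 ∫_{-2}^{2} f(s)^2 ds = 1/2 · (256/3) = 128/3.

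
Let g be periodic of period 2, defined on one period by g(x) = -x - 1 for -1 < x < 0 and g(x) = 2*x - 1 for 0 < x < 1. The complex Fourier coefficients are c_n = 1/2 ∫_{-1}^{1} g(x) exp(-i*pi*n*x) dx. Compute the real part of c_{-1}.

Since g is real-valued, Re(c_{-1}) = 1/2 ∫_{-1}^{1} g(x) cos(-pi*x) dx = a_{1}/2.
Split the integral at the breakpoints.
Integrating by parts (boundary term plus one more integral), an antiderivative of (-x - 1) cos(-pi*x) is -x*sin(pi*x)/pi - sin(pi*x)/pi - cos(pi*x)/pi**2; evaluating from -1 to 0: ∫_{-1}^{0} (-x - 1) cos(-pi*x) dx = (-1/pi**2) - (pi**(-2)) = -2/pi**2.
Integrating by parts (boundary term plus one more integral), an antiderivative of (2*x - 1) cos(-pi*x) is 2*x*sin(pi*x)/pi - sin(pi*x)/pi + 2*cos(pi*x)/pi**2; evaluating from 0 to 1: ∫_{0}^{1} (2*x - 1) cos(-pi*x) dx = (-2/pi**2) - (2/pi**2) = -4/pi**2.
So ∫_{-1}^{1} g(x) cos(-pi*x) dx = -6/pi**2.
Hence Re(c_{-1}) = (1/2)·(-6/pi**2) = -3/pi**2.

-3/pi**2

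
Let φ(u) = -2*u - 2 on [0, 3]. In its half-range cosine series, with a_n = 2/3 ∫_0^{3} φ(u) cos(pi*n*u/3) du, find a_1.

24/pi**2

a_1 = 2/3 ∫_0^{3} (-2*u - 2) cos(pi*u/3) du.
Integrating by parts (boundary term plus one more integral), an antiderivative of (-2*u - 2) cos(pi*u/3) is -6*u*sin(pi*u/3)/pi - 6*sin(pi*u/3)/pi - 18*cos(pi*u/3)/pi**2; evaluating from 0 to 3: ∫_{0}^{3} (-2*u - 2) cos(pi*u/3) du = (18/pi**2) - (-18/pi**2) = 36/pi**2.
Hence a_1 = (2/3)·(36/pi**2) = 24/pi**2.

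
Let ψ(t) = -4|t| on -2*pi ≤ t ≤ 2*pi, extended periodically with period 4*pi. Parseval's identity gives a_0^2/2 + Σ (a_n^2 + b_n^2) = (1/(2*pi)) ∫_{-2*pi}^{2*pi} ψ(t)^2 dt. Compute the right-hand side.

128*pi**2/3

(1/(2*pi)) ∫_{-2*pi}^{2*pi} ψ(t)^2 dt = (1/(2*pi)) · (256*pi**3/3) = 128*pi**2/3.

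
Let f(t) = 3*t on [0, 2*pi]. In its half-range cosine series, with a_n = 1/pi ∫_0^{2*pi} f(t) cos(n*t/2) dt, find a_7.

-24/(49*pi)

a_7 = 1/pi ∫_0^{2*pi} (3*t) cos(7*t/2) dt.
Integrating by parts (boundary term plus one more integral), an antiderivative of (3*t) cos(7*t/2) is 6*t*sin(7*t/2)/7 + 12*cos(7*t/2)/49; evaluating from 0 to 2*pi: ∫_{0}^{2*pi} (3*t) cos(7*t/2) dt = (-12/49) - (12/49) = -24/49.
Hence a_7 = (1/pi)·(-24/49) = -24/(49*pi).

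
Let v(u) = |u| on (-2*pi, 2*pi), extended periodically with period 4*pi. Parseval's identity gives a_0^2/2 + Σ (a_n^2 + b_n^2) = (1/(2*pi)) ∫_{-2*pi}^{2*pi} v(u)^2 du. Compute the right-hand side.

(1/(2*pi)) ∫_{-2*pi}^{2*pi} v(u)^2 du = (1/(2*pi)) · (16*pi**3/3) = 8*pi**2/3.

8*pi**2/3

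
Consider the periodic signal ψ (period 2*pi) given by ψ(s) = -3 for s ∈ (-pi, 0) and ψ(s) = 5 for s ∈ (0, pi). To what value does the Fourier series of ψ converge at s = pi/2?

5

ψ is continuous at s = pi/2 with value 5, so the series converges to 5 there.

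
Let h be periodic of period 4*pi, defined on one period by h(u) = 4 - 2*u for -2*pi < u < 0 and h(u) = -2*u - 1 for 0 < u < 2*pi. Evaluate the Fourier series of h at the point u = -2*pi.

At u = -2*pi the one-sided limits are h(-2*pi^-) = -4*pi - 1 and h(-2*pi^+) = 4 + 4*pi.
By Dirichlet's theorem the series converges to their average, [(-4*pi - 1) + (4 + 4*pi)]/2 = 3/2.

3/2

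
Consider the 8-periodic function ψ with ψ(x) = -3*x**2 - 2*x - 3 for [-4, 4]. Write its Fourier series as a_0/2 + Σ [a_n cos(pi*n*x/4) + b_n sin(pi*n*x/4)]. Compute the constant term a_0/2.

a_0 = 1/4 ∫_{-4}^{4} ψ(x) dx = 1/4 · (-152) = -38.
So the constant term a_0/2 = -19.

-19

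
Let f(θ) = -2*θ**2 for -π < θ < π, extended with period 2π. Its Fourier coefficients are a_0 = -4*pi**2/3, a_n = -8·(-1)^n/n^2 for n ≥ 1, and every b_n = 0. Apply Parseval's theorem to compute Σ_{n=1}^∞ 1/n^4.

pi**4/90

Parseval: a_0^2/2 + Σ a_n^2 = (1/π) ∫_{-π}^{π} f(θ)^2 dθ = 8*pi**4/5.
Subtract a_0^2/2 = 8*pi**4/9: Σ a_n^2 = 32*pi**4/45.
Since a_n^2 = 64/n^4, Σ 1/n^4 = pi**4/90.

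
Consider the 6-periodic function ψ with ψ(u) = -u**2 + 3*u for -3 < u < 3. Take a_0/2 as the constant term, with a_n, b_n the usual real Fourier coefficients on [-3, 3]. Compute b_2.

b_2 = 1/3 ∫_{-3}^{3} ψ(u) sin(2*pi*u/3) du.
Integrating by parts twice (tabular method), an antiderivative of (-u**2 + 3*u) sin(2*pi*u/3) is 3*u**2*cos(2*pi*u/3)/(2*pi) - 9*u*sin(2*pi*u/3)/(2*pi**2) - 9*u*cos(2*pi*u/3)/(2*pi) + 27*sin(2*pi*u/3)/(4*pi**2) - 27*cos(2*pi*u/3)/(4*pi**3); evaluating from -3 to 3: ∫_{-3}^{3} (-u**2 + 3*u) sin(2*pi*u/3) du = (-27/(4*pi**3)) - (-27/(4*pi**3) + 27/pi) = -27/pi.
Hence b_2 = (1/3)·(-27/pi) = -9/pi.

-9/pi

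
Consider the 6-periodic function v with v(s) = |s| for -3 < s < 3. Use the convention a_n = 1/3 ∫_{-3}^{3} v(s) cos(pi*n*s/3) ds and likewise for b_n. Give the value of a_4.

a_4 = 1/3 ∫_{-3}^{3} v(s) cos(4*pi*s/3) ds.
v is even and cos(4*pi*s/3) is even, so the integrand is even and a_4 = 2/3 ∫_0^{3} v(s) cos(4*pi*s/3) ds.
Integrating by parts (boundary term plus one more integral), an antiderivative of (s) cos(4*pi*s/3) is 3*s*sin(4*pi*s/3)/(4*pi) + 9*cos(4*pi*s/3)/(16*pi**2); evaluating from 0 to 3: ∫_{0}^{3} (s) cos(4*pi*s/3) ds = (9/(16*pi**2)) - (9/(16*pi**2)) = 0.
Hence a_4 = (2/3)·(0) = 0.

0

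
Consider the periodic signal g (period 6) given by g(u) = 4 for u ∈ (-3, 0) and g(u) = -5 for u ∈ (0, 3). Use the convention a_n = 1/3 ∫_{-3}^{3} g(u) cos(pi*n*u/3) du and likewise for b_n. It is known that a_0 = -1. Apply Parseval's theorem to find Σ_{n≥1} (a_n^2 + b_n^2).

81/2

Parseval: a_0^2/2 + Σ_{n≥1} (a_n^2+b_n^2) = 1/3 ∫_{-3}^{3} g(u)^2 du = 41.
Subtract a_0^2/2 = 1/2: Σ (a_n^2+b_n^2) = 81/2.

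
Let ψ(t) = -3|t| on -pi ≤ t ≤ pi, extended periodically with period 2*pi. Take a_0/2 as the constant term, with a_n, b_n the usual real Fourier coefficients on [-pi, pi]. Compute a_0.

a_0 = 1/pi ∫_{-pi}^{pi} ψ(t) dt = 1/pi · (-3*pi**2) = -3*pi.

-3*pi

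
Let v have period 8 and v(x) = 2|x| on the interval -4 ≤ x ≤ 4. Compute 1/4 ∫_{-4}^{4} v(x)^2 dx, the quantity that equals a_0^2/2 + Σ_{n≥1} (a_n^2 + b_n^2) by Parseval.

1/4 ∫_{-4}^{4} v(x)^2 dx = 1/4 · (512/3) = 128/3.

128/3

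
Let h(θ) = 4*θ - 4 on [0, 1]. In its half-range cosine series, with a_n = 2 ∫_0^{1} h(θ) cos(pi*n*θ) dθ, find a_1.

a_1 = 2 ∫_0^{1} (4*θ - 4) cos(pi*θ) dθ.
Integrating by parts (boundary term plus one more integral), an antiderivative of (4*θ - 4) cos(pi*θ) is 4*θ*sin(pi*θ)/pi - 4*sin(pi*θ)/pi + 4*cos(pi*θ)/pi**2; evaluating from 0 to 1: ∫_{0}^{1} (4*θ - 4) cos(pi*θ) dθ = (-4/pi**2) - (4/pi**2) = -8/pi**2.
Hence a_1 = 2·(-8/pi**2) = -16/pi**2.

-16/pi**2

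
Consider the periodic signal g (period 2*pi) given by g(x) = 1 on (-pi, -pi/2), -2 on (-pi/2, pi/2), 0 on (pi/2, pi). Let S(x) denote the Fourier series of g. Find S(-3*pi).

x = -3*pi differs from x = -pi by -1 full period(s), and the series is 2*pi-periodic.
At x = -pi the one-sided limits are g(-pi^-) = 0 and g(-pi^+) = 1.
By Dirichlet's theorem the series converges to their average, [(0) + (1)]/2 = 1/2.

1/2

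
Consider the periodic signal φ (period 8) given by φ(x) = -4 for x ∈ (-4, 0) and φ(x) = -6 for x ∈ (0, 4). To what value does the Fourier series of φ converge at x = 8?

x = 8 differs from x = 0 by 1 full period(s), and the series is 8-periodic.
At x = 0 the one-sided limits are φ(0^-) = -4 and φ(0^+) = -6.
By Dirichlet's theorem the series converges to their average, [(-4) + (-6)]/2 = -5.

-5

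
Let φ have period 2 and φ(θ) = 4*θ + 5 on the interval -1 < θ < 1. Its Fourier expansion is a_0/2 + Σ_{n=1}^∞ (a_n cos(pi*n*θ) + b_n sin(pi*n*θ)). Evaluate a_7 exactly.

a_7 = ∫_{-1}^{1} φ(θ) cos(7*pi*θ) dθ.
Integrating by parts (boundary term plus one more integral), an antiderivative of (4*θ + 5) cos(7*pi*θ) is 4*θ*sin(7*pi*θ)/(7*pi) + 5*sin(7*pi*θ)/(7*pi) + 4*cos(7*pi*θ)/(49*pi**2); evaluating from -1 to 1: ∫_{-1}^{1} (4*θ + 5) cos(7*pi*θ) dθ = (-4/(49*pi**2)) - (-4/(49*pi**2)) = 0.
Hence a_7 = 0.

0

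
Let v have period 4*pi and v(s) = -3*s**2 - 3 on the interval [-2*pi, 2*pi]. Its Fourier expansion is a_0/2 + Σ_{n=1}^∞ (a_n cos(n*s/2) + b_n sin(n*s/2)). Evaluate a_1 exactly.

48

a_1 = (1/(2*pi)) ∫_{-2*pi}^{2*pi} v(s) cos(s/2) ds.
v is even and cos(s/2) is even, so the integrand is even and a_1 = 1/pi ∫_0^{2*pi} v(s) cos(s/2) ds.
Integrating by parts twice (tabular method), an antiderivative of (-3*s**2 - 3) cos(s/2) is -6*s**2*sin(s/2) - 24*s*cos(s/2) + 42*sin(s/2); evaluating from 0 to 2*pi: ∫_{0}^{2*pi} (-3*s**2 - 3) cos(s/2) ds = (48*pi) - (0) = 48*pi.
Hence a_1 = (1/pi)·(48*pi) = 48.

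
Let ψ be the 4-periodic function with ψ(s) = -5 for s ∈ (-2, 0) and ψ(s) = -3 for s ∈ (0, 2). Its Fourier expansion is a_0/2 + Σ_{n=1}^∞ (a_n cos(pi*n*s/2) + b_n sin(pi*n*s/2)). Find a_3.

0

a_3 = 1/2 ∫_{-2}^{2} ψ(s) cos(3*pi*s/2) ds.
Split the integral at the breakpoints.
Directly, an antiderivative of (-5) cos(3*pi*s/2) is -10*sin(3*pi*s/2)/(3*pi); evaluating from -2 to 0: ∫_{-2}^{0} (-5) cos(3*pi*s/2) ds = (0) - (0) = 0.
Directly, an antiderivative of (-3) cos(3*pi*s/2) is -2*sin(3*pi*s/2)/pi; evaluating from 0 to 2: ∫_{0}^{2} (-3) cos(3*pi*s/2) ds = (0) - (0) = 0.
Summing the pieces and multiplying by (1/2) gives a_3 = 0.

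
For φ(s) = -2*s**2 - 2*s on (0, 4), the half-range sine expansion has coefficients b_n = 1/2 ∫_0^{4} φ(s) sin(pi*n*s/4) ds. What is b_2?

40/pi

b_2 = 1/2 ∫_0^{4} (-2*s**2 - 2*s) sin(pi*s/2) ds.
Integrating by parts twice (tabular method), an antiderivative of (-2*s**2 - 2*s) sin(pi*s/2) is 4*s**2*cos(pi*s/2)/pi - 16*s*sin(pi*s/2)/pi**2 + 4*s*cos(pi*s/2)/pi - 8*sin(pi*s/2)/pi**2 - 32*cos(pi*s/2)/pi**3; evaluating from 0 to 4: ∫_{0}^{4} (-2*s**2 - 2*s) sin(pi*s/2) ds = (-32/pi**3 + 80/pi) - (-32/pi**3) = 80/pi.
Hence b_2 = (1/2)·(80/pi) = 40/pi.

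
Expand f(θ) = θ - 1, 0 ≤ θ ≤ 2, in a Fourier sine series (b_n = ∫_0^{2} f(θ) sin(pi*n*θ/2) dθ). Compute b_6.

b_6 = ∫_0^{2} (θ - 1) sin(3*pi*θ) dθ.
Integrating by parts (boundary term plus one more integral), an antiderivative of (θ - 1) sin(3*pi*θ) is -θ*cos(3*pi*θ)/(3*pi) + sin(3*pi*θ)/(9*pi**2) + cos(3*pi*θ)/(3*pi); evaluating from 0 to 2: ∫_{0}^{2} (θ - 1) sin(3*pi*θ) dθ = (-1/(3*pi)) - (1/(3*pi)) = -2/(3*pi).
Hence b_6 = -2/(3*pi).

-2/(3*pi)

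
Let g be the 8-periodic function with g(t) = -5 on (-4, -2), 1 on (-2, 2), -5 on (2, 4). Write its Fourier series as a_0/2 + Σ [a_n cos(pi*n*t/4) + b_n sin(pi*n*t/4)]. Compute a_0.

a_0 = 1/4 ∫_{-4}^{4} g(t) dt = 1/4 · (-16) = -4.

-4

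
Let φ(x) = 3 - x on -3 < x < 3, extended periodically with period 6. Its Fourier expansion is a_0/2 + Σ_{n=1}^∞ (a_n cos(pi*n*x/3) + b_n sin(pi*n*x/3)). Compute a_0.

a_0 = 1/3 ∫_{-3}^{3} φ(x) dx = 1/3 · (18) = 6.

6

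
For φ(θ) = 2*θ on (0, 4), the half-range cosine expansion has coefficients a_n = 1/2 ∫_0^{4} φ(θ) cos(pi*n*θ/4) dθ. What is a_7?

a_7 = 1/2 ∫_0^{4} (2*θ) cos(7*pi*θ/4) dθ.
Integrating by parts (boundary term plus one more integral), an antiderivative of (2*θ) cos(7*pi*θ/4) is 8*θ*sin(7*pi*θ/4)/(7*pi) + 32*cos(7*pi*θ/4)/(49*pi**2); evaluating from 0 to 4: ∫_{0}^{4} (2*θ) cos(7*pi*θ/4) dθ = (-32/(49*pi**2)) - (32/(49*pi**2)) = -64/(49*pi**2).
Hence a_7 = (1/2)·(-64/(49*pi**2)) = -32/(49*pi**2).

-32/(49*pi**2)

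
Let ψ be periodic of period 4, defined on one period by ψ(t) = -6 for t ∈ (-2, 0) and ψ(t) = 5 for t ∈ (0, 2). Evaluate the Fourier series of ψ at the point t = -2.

-1/2

At t = -2 the one-sided limits are ψ(-2^-) = 5 and ψ(-2^+) = -6.
By Dirichlet's theorem the series converges to their average, [(5) + (-6)]/2 = -1/2.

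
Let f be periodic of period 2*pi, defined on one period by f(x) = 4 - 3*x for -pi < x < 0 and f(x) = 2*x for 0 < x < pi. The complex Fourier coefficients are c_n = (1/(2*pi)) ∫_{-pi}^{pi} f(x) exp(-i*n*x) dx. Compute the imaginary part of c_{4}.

-1/8

Since f is real-valued, Im(c_{4}) = -(1/(2*pi)) ∫_{-pi}^{pi} f(x) sin(4*x) dx = -b_{4}/2.
Split the integral at the breakpoints.
Integrating by parts (boundary term plus one more integral), an antiderivative of (4 - 3*x) sin(4*x) is 3*x*cos(4*x)/4 - 3*sin(4*x)/16 - cos(4*x); evaluating from -pi to 0: ∫_{-pi}^{0} (4 - 3*x) sin(4*x) dx = (-1) - (-3*pi/4 - 1) = 3*pi/4.
Integrating by parts (boundary term plus one more integral), an antiderivative of (2*x) sin(4*x) is -x*cos(4*x)/2 + sin(4*x)/8; evaluating from 0 to pi: ∫_{0}^{pi} (2*x) sin(4*x) dx = (-pi/2) - (0) = -pi/2.
So ∫_{-pi}^{pi} f(x) sin(4*x) dx = pi/4.
Hence Im(c_{4}) = (-1/(2*pi))·(pi/4) = -1/8.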